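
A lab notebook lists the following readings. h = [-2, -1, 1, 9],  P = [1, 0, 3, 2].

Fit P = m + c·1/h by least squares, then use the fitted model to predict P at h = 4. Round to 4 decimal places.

P̂ = 2.0160

The normal system MᵀM·[m, c]ᵀ = MᵀP is [[4, -7/18]; [-7/18, 733/324]]·[m, c]ᵀ = [6, 49/18]ᵀ.
Eliminating c: (733/324)·(row 1) − (-7/18)·(row 2) gives (961/108)·m = (733/324)·6 − (-7/18)·(49/18) = 4741/324, so m = 4741/2883.
Then c = ((49/18) − (-7/18)·(4741/2883))/(733/324) = 1428/961.
At h = 4: P̂ = (4741/2883)·(1) + (1428/961)·(1/4) = 5812/2883.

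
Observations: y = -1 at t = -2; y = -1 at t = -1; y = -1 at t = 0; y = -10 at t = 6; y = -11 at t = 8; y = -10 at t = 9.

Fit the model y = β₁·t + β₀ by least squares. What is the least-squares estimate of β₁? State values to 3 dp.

Entries of MᵀM: Σt·t = 186, Σt = 20, Σ1 = 6.
And Σt·y = -235, Σy = -34.
Determinant 186·6 − 20² = 716.
β₁ = ((-235)·6 − 20·(-34))/716 = -365/358; β₀ = (186·(-34) − 20·(-235))/716 = -406/179.

β₁ = -1.020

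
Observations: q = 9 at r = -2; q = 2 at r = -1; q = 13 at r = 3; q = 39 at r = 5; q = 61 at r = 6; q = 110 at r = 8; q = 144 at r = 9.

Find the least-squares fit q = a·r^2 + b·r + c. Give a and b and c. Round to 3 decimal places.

Entries of AᵀA: Σr^2·r^2 = 12676, Σr^2·r = 1600, Σr^2 = 220, Σr·r = 220, Σr = 28, Σ1 = 7.
For Aᵀq: Σr^2·q = 22030, Σr·q = 2756, Σq = 378.
Inverting the 3×3 Gram matrix, [a, b, c]ᵀ = [19495/10098, -20479/15147, -19196/15147]ᵀ.

a = 1.931, b = -1.352, c = -1.267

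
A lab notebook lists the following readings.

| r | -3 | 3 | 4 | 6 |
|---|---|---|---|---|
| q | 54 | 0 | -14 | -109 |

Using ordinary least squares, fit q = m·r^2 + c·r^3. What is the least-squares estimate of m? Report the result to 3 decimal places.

XᵀX·[m, c]ᵀ = Xᵀq reads: 1714·m + 8800·c = -3662;  8800·m + 52210·c = -25898.
(Σr^2·r^2 = 1714, Σr^2·r^3 = 8800, Σr^3·r^3 = 52210, Σr^2·q = -3662, Σr^3·q = -25898.)
Determinant 1714·52210 − 8800² = 12047940.
m = ((-3662)·52210 − 8800·(-25898))/12047940 = 203941/66933; c = (1714·(-25898) − 8800·(-3662))/12047940 = -337877/334665.

m = 3.047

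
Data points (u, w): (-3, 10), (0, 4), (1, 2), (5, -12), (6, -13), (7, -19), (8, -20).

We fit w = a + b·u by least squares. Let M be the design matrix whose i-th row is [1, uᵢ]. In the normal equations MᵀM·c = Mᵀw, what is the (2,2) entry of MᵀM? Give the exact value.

Row 2 ↔ basis u, column 2 ↔ basis u, so (MᵀM)_{2,2} = Σᵢ (u)·(u) = (-3)·(-3) + (0)·(0) + (1)·(1) + (5)·(5) + (6)·(6) + (7)·(7) + (8)·(8) = 184.

184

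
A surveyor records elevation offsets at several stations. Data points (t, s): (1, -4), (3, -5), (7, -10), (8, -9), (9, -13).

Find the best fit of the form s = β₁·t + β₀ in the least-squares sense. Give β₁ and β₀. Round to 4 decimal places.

β₁ = -1.0254, β₀ = -2.4576

Normal-equation sums: Σt·t = 204, Σt = 28, Σ1 = 5.
For Mᵀs: Σt·s = -278, Σs = -41.
So MᵀM·[β₁, β₀]ᵀ = Mᵀs: [[204, 28]; [28, 5]]·[β₁, β₀]ᵀ = [-278, -41]ᵀ.
Determinant 204·5 − 28² = 236.
β₁ = ((-278)·5 − 28·(-41))/236 = -121/118; β₀ = (204·(-41) − 28·(-278))/236 = -145/59.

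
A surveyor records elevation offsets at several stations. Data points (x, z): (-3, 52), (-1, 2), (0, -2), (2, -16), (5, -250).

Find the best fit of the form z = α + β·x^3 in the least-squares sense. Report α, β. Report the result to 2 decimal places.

Sums needed: Σ1 = 5, Σx^3 = 105, Σx^3·x^3 = 16419.
For Aᵀz: Σz = -214, Σx^3·z = -32784.
Δ = 5·16419 − 105² = 71070.
α = ((-214)·16419 − 105·(-32784))/71070 = -517/515; β = (5·(-32784) − 105·(-214))/71070 = -205/103.

α = -1.00, β = -1.99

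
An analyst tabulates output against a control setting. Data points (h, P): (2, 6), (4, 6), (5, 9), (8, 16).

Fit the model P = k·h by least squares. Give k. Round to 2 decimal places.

Normal-equation sums: Σh·h = 109.
Right-hand side: Σh·P = 209.
Hence k = 209 / 109 ≈ 1.91743.

k = 1.92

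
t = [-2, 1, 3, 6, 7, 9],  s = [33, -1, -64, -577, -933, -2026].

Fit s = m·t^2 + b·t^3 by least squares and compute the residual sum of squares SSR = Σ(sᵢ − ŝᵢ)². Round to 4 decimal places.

The normal system AᵀA·[m, b]ᵀ = Aᵀs is [[10356, 83844]; [83844, 696540]]·[m, b]ᵀ = [-231040, -1923598]ᵀ.
Δ = 10356·696540 − 83844² = 183551904.
m = ((-231040)·696540 − 83844·(-1923598))/183551904 = 14731213/7647996; b = (10356·(-1923598) − 83844·(-231040))/183551904 = -22894297/7647996.
Residuals: 858720/637333, 42924/637333, -651107/1274666, 162566/637333, -777639/1274666, 156197/637333; SSR = 3286299/1274666.

SSR = 2.5782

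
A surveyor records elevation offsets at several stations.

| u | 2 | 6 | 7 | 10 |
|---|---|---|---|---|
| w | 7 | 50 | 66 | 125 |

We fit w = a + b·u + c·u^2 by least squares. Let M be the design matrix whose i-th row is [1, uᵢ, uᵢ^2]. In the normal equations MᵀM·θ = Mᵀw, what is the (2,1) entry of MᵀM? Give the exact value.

25

Row 2 ↔ basis u, column 1 ↔ basis 1, so (MᵀM)_{2,1} = Σᵢ u = (2)·(1) + (6)·(1) + (7)·(1) + (10)·(1) = 25.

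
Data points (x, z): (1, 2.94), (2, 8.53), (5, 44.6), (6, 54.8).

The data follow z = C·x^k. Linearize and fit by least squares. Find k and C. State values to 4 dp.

k = 1.6688, C = 2.8509

Taking logs, ln z = k·ln x + ln C, so regress ln z on ln x.
Sums: Σln x = 4.0943, Σ(ln x)² = 6.2811, Σln z = 11.0234, Σln x·ln z = 14.7717.
Normal system: [[6.2811, 4.0943]; [4.0943, 4]]·[k, ln C]ᵀ = [14.7717, 11.0234]ᵀ.
Solving (det = 8.3609): k = 1.66884, ln C = 1.04765, so C = exp(1.04765) = 2.85095.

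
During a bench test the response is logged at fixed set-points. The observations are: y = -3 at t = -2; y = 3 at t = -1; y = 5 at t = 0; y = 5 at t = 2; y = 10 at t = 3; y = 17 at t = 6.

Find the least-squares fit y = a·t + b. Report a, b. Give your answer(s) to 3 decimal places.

Compute the Gram sums: Σt·t = 54, Σt = 8, Σ1 = 6.
Right-hand side: Σt·y = 145, Σy = 37.
So MᵀM·[a, b]ᵀ = Mᵀy: [[54, 8]; [8, 6]]·[a, b]ᵀ = [145, 37]ᵀ.
Eliminating b: 6·(row 1) − 8·(row 2) gives 260·a = 6·145 − 8·37 = 574, so a = 287/130.
Then b = (37 − 8·(287/130))/6 = 419/130.

a = 2.208, b = 3.223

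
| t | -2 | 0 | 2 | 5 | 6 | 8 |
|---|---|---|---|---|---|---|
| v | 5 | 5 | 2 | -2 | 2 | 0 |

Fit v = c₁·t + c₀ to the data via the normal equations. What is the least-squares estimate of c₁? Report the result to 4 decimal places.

c₁ = -0.5767

XᵀX·[c₁, c₀]ᵀ = Xᵀv reads: 133·c₁ + 19·c₀ = -4;  19·c₁ + 6·c₀ = 12.
Eliminating c₀: 6·(row 1) − 19·(row 2) gives 437·c₁ = 6·(-4) − 19·12 = -252, so c₁ = -252/437.
Then c₀ = (12 − 19·(-252/437))/6 = 88/23.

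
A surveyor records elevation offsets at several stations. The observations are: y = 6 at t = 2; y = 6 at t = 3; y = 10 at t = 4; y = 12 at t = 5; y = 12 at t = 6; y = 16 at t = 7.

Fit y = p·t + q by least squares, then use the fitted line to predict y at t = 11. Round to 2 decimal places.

ŷ = 23.33

The normal system AᵀA·[p, q]ᵀ = Aᵀy is [[139, 27]; [27, 6]]·[p, q]ᵀ = [314, 62]ᵀ.
det = 139·6 − 27² = 105.
p = (314·6 − 27·62)/105 = 2; q = (139·62 − 27·314)/105 = 4/3.
At t = 11: ŷ = (2)·(11) + (4/3)·(1) = 70/3.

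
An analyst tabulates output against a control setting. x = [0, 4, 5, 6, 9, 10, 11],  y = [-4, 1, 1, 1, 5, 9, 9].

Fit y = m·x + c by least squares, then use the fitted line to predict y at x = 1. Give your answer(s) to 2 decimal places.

ŷ = -3.37

The normal system MᵀM·[m, c]ᵀ = Mᵀy is [[379, 45]; [45, 7]]·[m, c]ᵀ = [249, 22]ᵀ.
Determinant 379·7 − 45² = 628.
m = (249·7 − 45·22)/628 = 753/628; c = (379·22 − 45·249)/628 = -2867/628.
At x = 1: ŷ = (753/628)·(1) + (-2867/628)·(1) = -1057/314.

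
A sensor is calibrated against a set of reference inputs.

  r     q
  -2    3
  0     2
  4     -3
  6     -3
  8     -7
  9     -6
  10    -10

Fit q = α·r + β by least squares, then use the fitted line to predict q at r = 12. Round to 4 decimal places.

q̂ = -10.4286

Sums needed: Σr·r = 301, Σr = 35, Σ1 = 7.
For Aᵀq: Σr·q = -246, Σq = -24.
det = 301·7 − 35² = 882.
α = ((-246)·7 − 35·(-24))/882 = -1; β = (301·(-24) − 35·(-246))/882 = 11/7.
At r = 12: q̂ = (-1)·(12) + (11/7)·(1) = -73/7.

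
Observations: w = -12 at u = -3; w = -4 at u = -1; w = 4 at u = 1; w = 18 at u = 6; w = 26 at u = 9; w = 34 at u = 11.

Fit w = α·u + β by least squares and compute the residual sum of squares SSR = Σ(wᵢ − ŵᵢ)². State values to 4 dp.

SSR = 7.7679

Sums needed: Σu·u = 249, Σu = 23, Σ1 = 6.
Right-hand side: Σu·w = 760, Σw = 66.
So XᵀX·[α, β]ᵀ = Xᵀw: [[249, 23]; [23, 6]]·[α, β]ᵀ = [760, 66]ᵀ.
Δ = 249·6 − 23² = 965.
α = (760·6 − 23·66)/965 = 3042/965; β = (249·66 − 23·760)/965 = -1046/965.
Residuals: -1408/965, 228/965, 1864/965, 164/965, -1242/965, 394/965; SSR = 7496/965.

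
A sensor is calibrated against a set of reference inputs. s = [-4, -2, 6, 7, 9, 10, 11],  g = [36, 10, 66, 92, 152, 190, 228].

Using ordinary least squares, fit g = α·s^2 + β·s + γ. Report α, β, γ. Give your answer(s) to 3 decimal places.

The normal equations are: 35171·α + 3547·β + 407·γ = 66400;  3547·α + 407·β + 37·γ = 6652;  407·α + 37·β + 7·γ = 774.
Solving the 3×3 system (Gaussian elimination) gives α = 332431/169701, β = -695239/848505, γ = 284268/282835.

α = 1.959, β = -0.819, γ = 1.005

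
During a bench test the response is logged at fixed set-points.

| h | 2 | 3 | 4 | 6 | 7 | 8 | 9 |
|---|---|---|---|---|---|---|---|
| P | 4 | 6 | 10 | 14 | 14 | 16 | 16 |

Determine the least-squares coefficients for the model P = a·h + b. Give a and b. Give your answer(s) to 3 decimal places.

a = 1.781, b = 1.507

Setting ∂/∂a … = 0 gives: 259·a + 39·b = 520;  39·a + 7·b = 80.
det = 259·7 − 39² = 292.
a = (520·7 − 39·80)/292 = 130/73; b = (259·80 − 39·520)/292 = 110/73.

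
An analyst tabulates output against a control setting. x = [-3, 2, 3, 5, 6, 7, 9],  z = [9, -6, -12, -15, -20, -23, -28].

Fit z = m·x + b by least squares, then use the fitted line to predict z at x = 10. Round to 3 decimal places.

From the data, Σx·x = 213, Σx = 29, Σ1 = 7.
Moment sums: Σx·z = -683, Σz = -95.
Determinant 213·7 − 29² = 650.
m = ((-683)·7 − 29·(-95))/650 = -1013/325; b = (213·(-95) − 29·(-683))/650 = -214/325.
At x = 10: ẑ = (-1013/325)·(10) + (-214/325)·(1) = -10344/325.

ẑ = -31.828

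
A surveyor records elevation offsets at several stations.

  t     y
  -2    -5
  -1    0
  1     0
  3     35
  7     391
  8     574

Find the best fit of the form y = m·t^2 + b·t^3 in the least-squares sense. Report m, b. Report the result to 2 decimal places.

With design matrix A, AᵀA = [[6596, 49786]; [49786, 380588]] and Aᵀy = [56190, 428986]ᵀ.
Determinant 6596·380588 − 49786² = 31712652.
m = (56190·380588 − 49786·428986)/31712652 = 6935681/7928163; b = (6596·428986 − 49786·56190)/31712652 = 8029079/7928163.

m = 0.87, b = 1.01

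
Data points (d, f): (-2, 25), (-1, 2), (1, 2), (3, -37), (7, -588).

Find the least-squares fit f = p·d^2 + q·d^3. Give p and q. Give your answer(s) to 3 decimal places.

Normal-equation sums: Σd^2·d^2 = 2500, Σd^2·d^3 = 17018, Σd^3·d^3 = 118444.
Right-hand side: Σd^2·f = -29041, Σd^3·f = -202883.
Eliminating q: 118444·(row 1) − 17018·(row 2) gives 6497676·p = 118444·(-29041) − 17018·(-202883) = 12930690, so p = 2155115/1082946.
Then q = ((-202883) − 17018·(2155115/1082946))/118444 = -2164627/1082946.

p = 1.990, q = -1.999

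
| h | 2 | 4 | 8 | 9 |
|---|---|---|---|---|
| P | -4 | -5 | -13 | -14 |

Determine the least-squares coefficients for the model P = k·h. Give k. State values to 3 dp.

k = -1.564

The normal system AᵀA·[k]ᵀ = AᵀP is [[165]]·[k]ᵀ = [-258]ᵀ.
Hence k = -258 / 165 ≈ -1.56364.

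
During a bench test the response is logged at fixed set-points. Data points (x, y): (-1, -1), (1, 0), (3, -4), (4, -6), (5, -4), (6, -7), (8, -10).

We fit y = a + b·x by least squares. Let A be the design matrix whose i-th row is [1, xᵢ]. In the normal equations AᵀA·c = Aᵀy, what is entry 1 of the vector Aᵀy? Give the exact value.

Entry 1 ↔ basis 1, so (Aᵀy)_{1} = Σᵢ yᵢ = (1)·(-1) + (1)·(0) + (1)·(-4) + (1)·(-6) + (1)·(-4) + (1)·(-7) + (1)·(-10) = -32.

-32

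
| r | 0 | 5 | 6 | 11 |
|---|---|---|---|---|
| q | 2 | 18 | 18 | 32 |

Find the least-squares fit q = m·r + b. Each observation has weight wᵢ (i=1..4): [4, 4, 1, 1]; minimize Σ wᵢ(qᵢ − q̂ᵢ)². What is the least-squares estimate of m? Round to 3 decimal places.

m = 2.823

Forming MᵀWM = [[257, 37]; [37, 10]] and MᵀWq = [820, 130]ᵀ gives MᵀWM·[m, b]ᵀ = MᵀWq.
det = 257·10 − 37² = 1201.
m = (820·10 − 37·130)/1201 = 3390/1201; b = (257·130 − 37·820)/1201 = 3070/1201.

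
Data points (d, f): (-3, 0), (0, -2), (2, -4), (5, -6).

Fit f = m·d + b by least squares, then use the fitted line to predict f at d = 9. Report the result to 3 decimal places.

Entries of XᵀX: Σd·d = 38, Σd = 4, Σ1 = 4.
And Σd·f = -38, Σf = -12.
XᵀX·[m, b]ᵀ = Xᵀf becomes [[38, 4]; [4, 4]]·[m, b]ᵀ = [-38, -12]ᵀ.
det = 38·4 − 4² = 136.
m = ((-38)·4 − 4·(-12))/136 = -13/17; b = (38·(-12) − 4·(-38))/136 = -38/17.
At d = 9: f̂ = (-13/17)·(9) + (-38/17)·(1) = -155/17.

f̂ = -9.118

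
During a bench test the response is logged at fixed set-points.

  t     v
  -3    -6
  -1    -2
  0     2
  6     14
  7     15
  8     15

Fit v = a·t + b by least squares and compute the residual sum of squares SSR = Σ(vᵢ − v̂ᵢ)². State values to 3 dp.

From the data, Σt·t = 159, Σt = 17, Σ1 = 6.
For Mᵀv: Σt·v = 329, Σv = 38.
MᵀM·[a, b]ᵀ = Mᵀv becomes [[159, 17]; [17, 6]]·[a, b]ᵀ = [329, 38]ᵀ.
Eliminating b: 6·(row 1) − 17·(row 2) gives 665·a = 6·329 − 17·38 = 1328, so a = 1328/665.
Then b = (38 − 17·(1328/665))/6 = 449/665.
Residuals: -13/19, -451/665, 881/665, 47/35, 46/133, -1098/665; SSR = 4876/665.

SSR = 7.332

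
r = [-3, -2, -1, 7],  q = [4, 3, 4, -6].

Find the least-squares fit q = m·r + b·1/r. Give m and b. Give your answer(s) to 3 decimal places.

m = -0.812, b = -3.217

Forming AᵀA = [[63, 4]; [4, 2437/1764]] and Aᵀq = [-64, -323/42]ᵀ gives AᵀA·[m, b]ᵀ = Aᵀq.
Eliminating b: (2437/1764)·(row 1) − 4·(row 2) gives (1989/28)·m = (2437/1764)·(-64) − 4·(-323/42) = -25426/441, so m = -101704/125307.
Then b = ((-323/42) − 4·(-101704/125307))/(2437/1764) = -6398/1989.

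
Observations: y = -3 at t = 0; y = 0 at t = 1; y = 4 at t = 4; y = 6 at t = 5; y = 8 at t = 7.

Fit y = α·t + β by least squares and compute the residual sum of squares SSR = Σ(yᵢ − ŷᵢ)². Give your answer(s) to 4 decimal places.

Forming MᵀM = [[91, 17]; [17, 5]] and Mᵀy = [102, 15]ᵀ gives MᵀM·[α, β]ᵀ = Mᵀy.
Determinant 91·5 − 17² = 166.
α = (102·5 − 17·15)/166 = 255/166; β = (91·15 − 17·102)/166 = -369/166.
Residuals: -129/166, 57/83, 13/166, 45/83, -44/83; SSR = 275/166.

SSR = 1.6566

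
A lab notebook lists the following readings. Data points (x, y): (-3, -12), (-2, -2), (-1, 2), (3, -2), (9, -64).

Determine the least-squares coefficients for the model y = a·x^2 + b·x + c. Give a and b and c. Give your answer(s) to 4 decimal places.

With design matrix A, AᵀA = [[6740, 720, 104]; [720, 104, 6]; [104, 6, 5]] and Aᵀy = [-5316, -544, -78]ᵀ.
Row-reducing yields a = -9319/9247, b = 14275/9247, c = 4636/1321.

a = -1.0078, b = 1.5437, c = 3.5095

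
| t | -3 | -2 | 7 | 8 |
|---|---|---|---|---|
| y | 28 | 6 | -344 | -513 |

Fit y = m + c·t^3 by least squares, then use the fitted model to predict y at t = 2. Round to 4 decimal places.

ŷ = -8.5173

Compute the Gram sums: Σ1 = 4, Σt^3 = 820, Σt^3·t^3 = 380586.
Right-hand side: Σy = -823, Σt^3·y = -381452.
So AᵀA·[m, c]ᵀ = Aᵀy: [[4, 820]; [820, 380586]]·[m, c]ᵀ = [-823, -381452]ᵀ.
Eliminating c: 380586·(row 1) − 820·(row 2) gives 849944·m = 380586·(-823) − 820·(-381452) = -431638, so m = -215819/424972.
Then c = ((-381452) − 820·(-215819/424972))/380586 = -212737/212486.
At t = 2: ŷ = (-215819/424972)·(1) + (-212737/212486)·(8) = -3619611/424972.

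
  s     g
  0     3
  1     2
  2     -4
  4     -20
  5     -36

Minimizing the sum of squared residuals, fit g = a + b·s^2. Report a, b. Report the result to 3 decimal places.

a = 3.106, b = -1.533

The normal system XᵀX·[a, b]ᵀ = Xᵀg is [[5, 46]; [46, 898]]·[a, b]ᵀ = [-55, -1234]ᵀ.
det = 5·898 − 46² = 2374.
a = ((-55)·898 − 46·(-1234))/2374 = 3687/1187; b = (5·(-1234) − 46·(-55))/2374 = -1820/1187.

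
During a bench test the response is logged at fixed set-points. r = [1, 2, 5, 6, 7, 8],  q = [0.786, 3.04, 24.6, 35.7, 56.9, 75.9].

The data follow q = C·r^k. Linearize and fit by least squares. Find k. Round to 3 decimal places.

Taking logs, ln q = k·ln r + ln C, so regress ln q on ln r.
Σln r = 8.1197, Σ(ln r)² = 14.3918, Σln q = 16.0197, Σln r·ln q = 29.1979.
Equations: 14.3918·k + 8.1197·ln C = 29.1979;  8.1197·k + 6·ln C = 16.0197.
Slope k = (n·Σln r·ln q − Σln r·Σln q)/(n·Σ(ln r)² − (Σln r)²) = (6·29.1979 − 8.1197·16.0197)/20.4213 = 2.20909; ln C = (Σln q − k·Σln r)/n = -0.31958.

k = 2.209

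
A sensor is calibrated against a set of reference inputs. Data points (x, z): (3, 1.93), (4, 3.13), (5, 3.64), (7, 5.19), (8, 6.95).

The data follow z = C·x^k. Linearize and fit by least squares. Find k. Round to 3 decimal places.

Taking logs, ln z = k·ln x + ln C, so regress ln z on ln x.
Σln x = 8.1197, Σ(ln x)² = 13.8297, Σln z = 6.6760, Σln x·ln z = 11.6194.
Equations: 13.8297·k + 8.1197·ln C = 11.6194;  8.1197·k + 5·ln C = 6.6760.
Δ = 13.8297·5 − (8.1197)² = 3.2190; k = (11.6194·5 − 8.1197·6.6760)/3.2190 = 1.20844, ln C = (13.8297·6.6760 − 8.1197·11.6194)/3.2190 = -0.62722.

k = 1.208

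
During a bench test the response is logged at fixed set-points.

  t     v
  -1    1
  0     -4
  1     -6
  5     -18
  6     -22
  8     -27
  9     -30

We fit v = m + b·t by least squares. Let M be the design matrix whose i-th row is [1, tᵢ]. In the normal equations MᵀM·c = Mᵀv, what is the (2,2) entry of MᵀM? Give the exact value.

208

Row 2 ↔ basis t, column 2 ↔ basis t, so (MᵀM)_{2,2} = Σᵢ (t)·(t) = (-1)·(-1) + (0)·(0) + (1)·(1) + (5)·(5) + (6)·(6) + (8)·(8) + (9)·(9) = 208.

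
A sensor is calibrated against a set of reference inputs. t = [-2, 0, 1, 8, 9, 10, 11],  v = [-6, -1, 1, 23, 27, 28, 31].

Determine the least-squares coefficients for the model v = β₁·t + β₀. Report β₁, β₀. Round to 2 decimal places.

Forming XᵀX = [[371, 37]; [37, 7]] and Xᵀv = [1061, 103]ᵀ gives XᵀX·[β₁, β₀]ᵀ = Xᵀv.
det = 371·7 − 37² = 1228.
β₁ = (1061·7 − 37·103)/1228 = 904/307; β₀ = (371·103 − 37·1061)/1228 = -261/307.

β₁ = 2.94, β₀ = -0.85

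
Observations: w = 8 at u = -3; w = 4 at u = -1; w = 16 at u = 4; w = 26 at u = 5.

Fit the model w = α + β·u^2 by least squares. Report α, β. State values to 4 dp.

Entries of AᵀA: Σ1 = 4, Σu^2 = 51, Σu^2·u^2 = 963.
Moment sums: Σw = 54, Σu^2·w = 982.
AᵀA·[α, β]ᵀ = Aᵀw becomes [[4, 51]; [51, 963]]·[α, β]ᵀ = [54, 982]ᵀ.
Eliminating β: 963·(row 1) − 51·(row 2) gives 1251·α = 963·54 − 51·982 = 1920, so α = 640/417.
Then β = (982 − 51·(640/417))/963 = 1174/1251.

α = 1.5348, β = 0.9384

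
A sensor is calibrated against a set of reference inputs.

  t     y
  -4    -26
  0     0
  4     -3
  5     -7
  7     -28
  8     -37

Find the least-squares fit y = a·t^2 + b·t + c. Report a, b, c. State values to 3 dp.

a = -0.966, b = 2.911, c = 0.823

Compute the Gram sums: Σt^2·t^2 = 7634, Σt^2·t = 980, Σt^2 = 170, Σt·t = 170, Σt = 20, Σ1 = 6.
Right-hand side: Σt^2·y = -4379, Σt·y = -435, Σy = -101.
Normal equations: [[7634, 980, 170]; [980, 170, 20]; [170, 20, 6]]·[a, b, c]ᵀ = [-4379, -435, -101]ᵀ.
Solving the 3×3 system (Gaussian elimination) gives a = -281/291, b = 52519/18042, c = 4951/6014.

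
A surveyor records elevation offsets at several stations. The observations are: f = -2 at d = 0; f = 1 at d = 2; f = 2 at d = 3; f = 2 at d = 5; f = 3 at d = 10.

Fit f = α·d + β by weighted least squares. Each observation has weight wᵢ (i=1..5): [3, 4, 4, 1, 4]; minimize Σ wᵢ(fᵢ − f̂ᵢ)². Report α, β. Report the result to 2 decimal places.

The normal system XᵀWX·[α, β]ᵀ = XᵀWf is [[477, 65]; [65, 16]]·[α, β]ᵀ = [162, 20]ᵀ.
Eliminating β: 16·(row 1) − 65·(row 2) gives 3407·α = 16·162 − 65·20 = 1292, so α = 1292/3407.
Then β = (20 − 65·(1292/3407))/16 = -990/3407.

α = 0.38, β = -0.29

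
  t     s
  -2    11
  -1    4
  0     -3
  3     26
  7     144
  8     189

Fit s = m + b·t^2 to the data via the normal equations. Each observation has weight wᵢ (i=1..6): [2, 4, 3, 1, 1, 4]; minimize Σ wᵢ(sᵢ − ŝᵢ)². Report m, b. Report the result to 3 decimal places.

m = -0.746, b = 2.964

Sums needed: Σwᵢ·1 = 15, Σwᵢ·t^2 = 326, Σwᵢ·t^2·t^2 = 18902.
And Σwᵢ·s = 955, Σwᵢ·t^2·s = 55778.
Normal equations: [[15, 326]; [326, 18902]]·[m, b]ᵀ = [955, 55778]ᵀ.
Eliminating b: 18902·(row 1) − 326·(row 2) gives 177254·m = 18902·955 − 326·55778 = -132218, so m = -66109/88627.
Then b = (55778 − 326·(-66109/88627))/18902 = 262670/88627.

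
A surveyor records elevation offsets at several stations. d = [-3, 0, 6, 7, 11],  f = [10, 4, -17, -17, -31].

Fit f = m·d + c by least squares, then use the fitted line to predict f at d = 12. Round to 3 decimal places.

f̂ = -33.440

Sums needed: Σd·d = 215, Σd = 21, Σ1 = 5.
For Mᵀf: Σd·f = -592, Σf = -51.
det = 215·5 − 21² = 634.
m = ((-592)·5 − 21·(-51))/634 = -1889/634; c = (215·(-51) − 21·(-592))/634 = 1467/634.
At d = 12: f̂ = (-1889/634)·(12) + (1467/634)·(1) = -21201/634.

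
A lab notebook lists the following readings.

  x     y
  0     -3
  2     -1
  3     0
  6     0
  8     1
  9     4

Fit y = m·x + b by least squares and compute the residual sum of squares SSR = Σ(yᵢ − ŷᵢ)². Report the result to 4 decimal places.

SSR = 4.8263

The normal equations are: 194·m + 28·b = 42;  28·m + 6·b = 1.
det = 194·6 − 28² = 380.
m = (42·6 − 28·1)/380 = 56/95; b = (194·1 − 28·42)/380 = -491/190.
Residuals: -79/190, 77/190, 31/38, -181/190, -43/38, 243/190; SSR = 917/190.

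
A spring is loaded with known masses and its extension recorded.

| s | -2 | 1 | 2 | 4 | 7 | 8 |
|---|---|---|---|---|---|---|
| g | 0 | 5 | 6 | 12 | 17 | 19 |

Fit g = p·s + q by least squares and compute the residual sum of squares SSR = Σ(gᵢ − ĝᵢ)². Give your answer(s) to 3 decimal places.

SSR = 2.678

Compute the Gram sums: Σs·s = 138, Σs = 20, Σ1 = 6.
For Xᵀg: Σs·g = 336, Σg = 59.
XᵀX·[p, q]ᵀ = Xᵀg becomes [[138, 20]; [20, 6]]·[p, q]ᵀ = [336, 59]ᵀ.
Determinant 138·6 − 20² = 428.
p = (336·6 − 20·59)/428 = 209/107; q = (138·59 − 20·336)/428 = 711/214.
Residuals: 125/214, -59/214, -263/214, 185/214, 1/214, 11/214; SSR = 573/214.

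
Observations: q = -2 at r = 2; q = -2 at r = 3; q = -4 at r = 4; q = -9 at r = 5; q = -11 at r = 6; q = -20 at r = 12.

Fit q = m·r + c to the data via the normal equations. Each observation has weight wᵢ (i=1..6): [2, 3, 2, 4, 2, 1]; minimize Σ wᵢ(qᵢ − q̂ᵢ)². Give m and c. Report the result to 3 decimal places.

m = -2.023, c = 2.535

Entries of MᵀWM: Σwᵢ·r·r = 383, Σwᵢ·r = 65, Σwᵢ·1 = 14.
Right-hand side: Σwᵢ·r·q = -610, Σwᵢ·q = -96.
MᵀWM·[m, c]ᵀ = MᵀWq becomes [[383, 65]; [65, 14]]·[m, c]ᵀ = [-610, -96]ᵀ.
det = 383·14 − 65² = 1137.
m = ((-610)·14 − 65·(-96))/1137 = -2300/1137; c = (383·(-96) − 65·(-610))/1137 = 2882/1137.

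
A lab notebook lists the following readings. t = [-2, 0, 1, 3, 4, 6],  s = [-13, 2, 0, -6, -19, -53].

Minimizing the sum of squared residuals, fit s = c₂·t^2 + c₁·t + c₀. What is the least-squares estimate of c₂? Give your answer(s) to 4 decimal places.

The normal system XᵀX·[c₂, c₁, c₀]ᵀ = Xᵀs is [[1650, 300, 66]; [300, 66, 12]; [66, 12, 6]]·[c₂, c₁, c₀]ᵀ = [-2318, -386, -89]ᵀ.
Inverting the 3×3 Gram matrix, [c₂, c₁, c₀]ᵀ = [-169/84, 65/21, 31/28]ᵀ.

c₂ = -2.0119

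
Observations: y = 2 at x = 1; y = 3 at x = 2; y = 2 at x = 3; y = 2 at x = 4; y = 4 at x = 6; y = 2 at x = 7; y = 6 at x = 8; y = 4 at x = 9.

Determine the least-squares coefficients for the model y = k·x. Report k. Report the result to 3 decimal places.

k = 0.554

Normal-equation sums: Σx·x = 260.
Moment sums: Σx·y = 144.
So AᵀA·[k]ᵀ = Aᵀy: [[260]]·[k]ᵀ = [144]ᵀ.
Hence k = 144 / 260 ≈ 0.553846.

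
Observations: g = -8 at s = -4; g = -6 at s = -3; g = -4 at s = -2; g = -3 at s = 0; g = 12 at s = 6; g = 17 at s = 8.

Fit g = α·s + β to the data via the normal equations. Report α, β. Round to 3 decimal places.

Setting ∂/∂α … = 0 gives: 129·α + 5·β = 266;  5·α + 6·β = 8.
Determinant 129·6 − 5² = 749.
α = (266·6 − 5·8)/749 = 1556/749; β = (129·8 − 5·266)/749 = -298/749.

α = 2.077, β = -0.398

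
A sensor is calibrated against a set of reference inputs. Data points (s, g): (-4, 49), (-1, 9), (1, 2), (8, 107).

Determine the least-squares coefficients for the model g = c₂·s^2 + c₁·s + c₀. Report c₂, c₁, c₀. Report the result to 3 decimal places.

Compute the Gram sums: Σs^2·s^2 = 4354, Σs^2·s = 448, Σs^2 = 82, Σs·s = 82, Σs = 4, Σ1 = 4.
Right-hand side: Σs^2·g = 7643, Σs·g = 653, Σg = 167.
Normal equations: [[4354, 448, 82]; [448, 82, 4]; [82, 4, 4]]·[c₂, c₁, c₀]ᵀ = [7643, 653, 167]ᵀ.
Inverting the 3×3 Gram matrix, [c₂, c₁, c₀]ᵀ = [16805/8282, -27251/8282, 14261/4141]ᵀ.

c₂ = 2.029, c₁ = -3.290, c₀ = 3.444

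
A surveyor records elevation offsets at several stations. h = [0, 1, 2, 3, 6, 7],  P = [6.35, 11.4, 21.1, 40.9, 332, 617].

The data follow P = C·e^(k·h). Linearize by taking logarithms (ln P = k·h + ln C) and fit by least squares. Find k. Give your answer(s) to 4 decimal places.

k = 0.6637

Taking logs, ln P = k·h + ln C, so regress ln P on h.
Sums: Σh = 19.0000, Σ(h)² = 99.0000, Σln P = 23.2725, Σh·ln P = 99.4704.
Normal system: [[99.0000, 19.0000]; [19.0000, 6]]·[k, ln C]ᵀ = [99.4704, 23.2725]ᵀ.
Slope k = (n·Σh·ln P − Σh·Σln P)/(n·Σ(h)² − (Σh)²) = (6·99.4704 − 19.0000·23.2725)/233.0000 = 0.66372; ln C = (Σln P − k·Σh)/n = 1.77698.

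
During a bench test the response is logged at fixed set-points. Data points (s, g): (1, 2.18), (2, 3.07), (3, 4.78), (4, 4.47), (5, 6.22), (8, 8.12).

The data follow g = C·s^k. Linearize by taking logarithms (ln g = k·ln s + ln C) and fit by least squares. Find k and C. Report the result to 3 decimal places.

Linearized form: ln g = k·ln s + ln C. From the 6 transformed points,
Sums: Σln s = 6.8669, Σ(ln s)² = 10.5236, Σln g = 8.8849, Σln s·ln g = 11.8687.
Normal system: [[10.5236, 6.8669]; [6.8669, 6]]·[k, ln C]ᵀ = [11.8687, 8.8849]ᵀ.
Solving (det = 15.9867): k = 0.63804, ln C = 0.75059, so C = exp(0.75059) = 2.11825.

k = 0.638, C = 2.118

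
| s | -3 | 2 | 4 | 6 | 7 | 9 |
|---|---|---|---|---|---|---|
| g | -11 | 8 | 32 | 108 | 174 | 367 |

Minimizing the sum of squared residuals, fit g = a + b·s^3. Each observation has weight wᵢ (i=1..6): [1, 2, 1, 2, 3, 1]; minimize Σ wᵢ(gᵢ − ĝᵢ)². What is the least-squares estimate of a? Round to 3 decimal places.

The normal equations are: 10·a + 2243·b = 1142;  2243·a + 982653·b = 495718.
(Σwᵢ·1 = 10, Σwᵢ·s^3 = 2243, Σwᵢ·s^3·s^3 = 982653, Σwᵢ·g = 1142, Σwᵢ·s^3·g = 495718.)
Δ = 10·982653 − 2243² = 4795481.
a = (1142·982653 − 2243·495718)/4795481 = 10294252/4795481; b = (10·495718 − 2243·1142)/4795481 = 2395674/4795481.

a = 2.147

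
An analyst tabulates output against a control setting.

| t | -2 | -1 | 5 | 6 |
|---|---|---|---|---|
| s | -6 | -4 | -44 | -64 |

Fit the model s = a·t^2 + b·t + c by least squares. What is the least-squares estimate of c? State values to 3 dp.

c = -2.063

Sums needed: Σt^2·t^2 = 1938, Σt^2·t = 332, Σt^2 = 66, Σt·t = 66, Σt = 8, Σ1 = 4.
For Xᵀs: Σt^2·s = -3432, Σt·s = -588, Σs = -118.
Row-reducing yields a = -11/7, b = -132/175, c = -361/175.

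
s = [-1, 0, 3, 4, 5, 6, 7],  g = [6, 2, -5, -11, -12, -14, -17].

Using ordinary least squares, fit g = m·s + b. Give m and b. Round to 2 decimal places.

m = -2.85, b = 2.49

Normal-equation sums: Σs·s = 136, Σs = 24, Σ1 = 7.
Right-hand side: Σs·g = -328, Σg = -51.
Normal equations: [[136, 24]; [24, 7]]·[m, b]ᵀ = [-328, -51]ᵀ.
Δ = 136·7 − 24² = 376.
m = ((-328)·7 − 24·(-51))/376 = -134/47; b = (136·(-51) − 24·(-328))/376 = 117/47.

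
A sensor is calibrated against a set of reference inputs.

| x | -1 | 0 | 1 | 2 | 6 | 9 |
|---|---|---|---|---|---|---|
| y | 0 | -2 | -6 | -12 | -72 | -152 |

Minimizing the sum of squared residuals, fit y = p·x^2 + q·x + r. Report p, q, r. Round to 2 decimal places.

With design matrix M, MᵀM = [[7875, 953, 123]; [953, 123, 17]; [123, 17, 6]] and Mᵀy = [-14958, -1830, -244]ᵀ.
Solving the 3×3 system (Gaussian elimination) gives p = -3403/2112, q = -1549/704, r = -185/132.

p = -1.61, q = -2.20, r = -1.40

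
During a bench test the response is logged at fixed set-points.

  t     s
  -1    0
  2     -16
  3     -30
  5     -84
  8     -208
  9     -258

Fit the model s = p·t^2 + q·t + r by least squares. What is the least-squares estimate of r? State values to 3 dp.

Setting ∂/∂p … = 0 gives: 11380·p + 1400·q + 184·r = -36644;  1400·p + 184·q + 26·r = -4528;  184·p + 26·q + 6·r = -596.
(Σt^2·t^2 = 11380, Σt^2·t = 1400, Σt^2 = 184, Σt·t = 184, Σt = 26, Σ1 = 6, Σt^2·s = -36644, Σt·s = -4528, Σs = -596.)
Row-reducing yields p = -17221/5757, q = -11506/5757, r = 2036/1919.

r = 1.061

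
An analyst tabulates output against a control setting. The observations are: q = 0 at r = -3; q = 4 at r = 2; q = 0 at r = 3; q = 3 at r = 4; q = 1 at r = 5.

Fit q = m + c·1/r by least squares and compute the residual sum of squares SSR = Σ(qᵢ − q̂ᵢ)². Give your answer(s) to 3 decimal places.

Entries of XᵀX: Σ1 = 5, Σ1/r = 19/20, Σ1/r·1/r = 2069/3600.
For Xᵀq: Σq = 8, Σ1/r·q = 59/20.
Eliminating c: (2069/3600)·(row 1) − (19/20)·(row 2) gives (887/450)·m = (2069/3600)·8 − (19/20)·(59/20) = 6463/3600, so m = 6463/7096.
Then c = ((59/20) − (19/20)·(6463/7096))/(2069/3600) = 6435/1774.
Residuals: 2117/7096, 9051/7096, -15043/7096, 4195/3548, -4515/7096; SSR = 56859/7096.

SSR = 8.013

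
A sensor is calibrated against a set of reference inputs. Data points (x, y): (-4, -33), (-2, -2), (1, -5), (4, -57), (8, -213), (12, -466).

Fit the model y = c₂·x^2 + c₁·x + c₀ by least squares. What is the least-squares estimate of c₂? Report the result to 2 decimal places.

From the data, Σx^2·x^2 = 25361, Σx^2·x = 2233, Σx^2 = 245, Σx·x = 245, Σx = 19, Σ1 = 6.
For Aᵀy: Σx^2·y = -82189, Σx·y = -7393, Σy = -776.
Solving the 3×3 system (Gaussian elimination) gives c₂ = -6427277/2145360, c₁ = -945383/306480, c₀ = 141347/51080.

c₂ = -3.00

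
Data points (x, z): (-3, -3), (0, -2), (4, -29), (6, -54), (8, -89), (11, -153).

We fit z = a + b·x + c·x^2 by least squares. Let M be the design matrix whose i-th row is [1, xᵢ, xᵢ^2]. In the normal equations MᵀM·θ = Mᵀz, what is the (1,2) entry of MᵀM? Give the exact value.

Row 1 ↔ basis 1, column 2 ↔ basis x, so (MᵀM)_{1,2} = Σᵢ x = (1)·(-3) + (1)·(0) + (1)·(4) + (1)·(6) + (1)·(8) + (1)·(11) = 26.

26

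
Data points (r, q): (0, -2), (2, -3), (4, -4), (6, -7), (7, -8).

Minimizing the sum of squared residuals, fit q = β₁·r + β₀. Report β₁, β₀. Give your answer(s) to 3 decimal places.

From the data, Σr·r = 105, Σr = 19, Σ1 = 5.
Right-hand side: Σr·q = -120, Σq = -24.
So AᵀA·[β₁, β₀]ᵀ = Aᵀq: [[105, 19]; [19, 5]]·[β₁, β₀]ᵀ = [-120, -24]ᵀ.
det = 105·5 − 19² = 164.
β₁ = ((-120)·5 − 19·(-24))/164 = -36/41; β₀ = (105·(-24) − 19·(-120))/164 = -60/41.

β₁ = -0.878, β₀ = -1.463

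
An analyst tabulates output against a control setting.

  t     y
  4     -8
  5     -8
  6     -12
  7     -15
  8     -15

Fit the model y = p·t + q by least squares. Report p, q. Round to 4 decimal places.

From the data, Σt·t = 190, Σt = 30, Σ1 = 5.
Moment sums: Σt·y = -369, Σy = -58.
So XᵀX·[p, q]ᵀ = Xᵀy: [[190, 30]; [30, 5]]·[p, q]ᵀ = [-369, -58]ᵀ.
det = 190·5 − 30² = 50.
p = ((-369)·5 − 30·(-58))/50 = -21/10; q = (190·(-58) − 30·(-369))/50 = 1.

p = -2.1000, q = 1.0000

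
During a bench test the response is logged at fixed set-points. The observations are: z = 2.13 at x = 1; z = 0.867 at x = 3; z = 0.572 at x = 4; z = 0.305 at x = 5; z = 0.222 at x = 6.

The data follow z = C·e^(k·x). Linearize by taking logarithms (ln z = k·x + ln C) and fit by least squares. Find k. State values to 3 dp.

k = -0.463

With ln zᵢ as the transformed response and xᵢ as the regressor:
XᵀX = [[87.0000, 19.0000]; [19.0000, 5]], rhs = [-16.8742, -2.6377]ᵀ  (here Σx = 19.0000, Σ(x)² = 87.0000, Σln z = -2.6377, Σx·ln z = -16.8742).
Solving (det = 74.0000): k = -0.46289, ln C = 1.23144.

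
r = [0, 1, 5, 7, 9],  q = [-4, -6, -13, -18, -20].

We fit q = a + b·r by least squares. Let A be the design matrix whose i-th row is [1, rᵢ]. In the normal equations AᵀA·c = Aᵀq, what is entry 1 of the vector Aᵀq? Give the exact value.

Entry 1 ↔ basis 1, so (Aᵀq)_{1} = Σᵢ qᵢ = (1)·(-4) + (1)·(-6) + (1)·(-13) + (1)·(-18) + (1)·(-20) = -61.

-61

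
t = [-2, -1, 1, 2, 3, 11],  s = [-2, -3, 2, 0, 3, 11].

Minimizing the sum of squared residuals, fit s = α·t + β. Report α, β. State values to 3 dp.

Entries of AᵀA: Σt·t = 140, Σt = 14, Σ1 = 6.
Moment sums: Σt·s = 139, Σs = 11.
det = 140·6 − 14² = 644.
α = (139·6 − 14·11)/644 = 170/161; β = (140·11 − 14·139)/644 = -29/46.

α = 1.056, β = -0.630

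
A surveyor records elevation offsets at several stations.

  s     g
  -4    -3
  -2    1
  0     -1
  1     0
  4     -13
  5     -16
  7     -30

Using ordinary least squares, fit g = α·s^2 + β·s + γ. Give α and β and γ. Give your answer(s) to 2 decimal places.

Normal-equation sums: Σs^2·s^2 = 3555, Σs^2·s = 461, Σs^2 = 111, Σs·s = 111, Σs = 11, Σ1 = 7.
For Aᵀg: Σs^2·g = -2122, Σs·g = -332, Σg = -62.
So AᵀA·[α, β, γ]ᵀ = Aᵀg: [[3555, 461, 111]; [461, 111, 11]; [111, 11, 7]]·[α, β, γ]ᵀ = [-2122, -332, -62]ᵀ.
Inverting the 3×3 Gram matrix, [α, β, γ]ᵀ = [-69135/150641, -165652/150641, 22345/150641]ᵀ.

α = -0.46, β = -1.10, γ = 0.15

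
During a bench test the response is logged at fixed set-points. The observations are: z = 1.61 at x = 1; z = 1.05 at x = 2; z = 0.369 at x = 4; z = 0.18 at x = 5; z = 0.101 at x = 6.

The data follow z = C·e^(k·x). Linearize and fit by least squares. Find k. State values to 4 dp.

k = -0.5592

With ln zᵢ as the transformed response and xᵢ as the regressor:
XᵀX = [[82.0000, 18.0000]; [18.0000, 5]], rhs = [-25.7438, -4.4794]ᵀ  (here Σx = 18.0000, Σ(x)² = 82.0000, Σln z = -4.4794, Σx·ln z = -25.7438).
Solving (det = 86.0000): k = -0.55919, ln C = 1.11722.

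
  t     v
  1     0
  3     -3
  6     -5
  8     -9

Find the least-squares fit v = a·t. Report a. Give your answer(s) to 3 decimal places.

Normal-equation sums: Σt·t = 110.
For Xᵀv: Σt·v = -111.
So XᵀX·[a]ᵀ = Xᵀv: [[110]]·[a]ᵀ = [-111]ᵀ.
Hence a = -111 / 110 ≈ -1.00909.

a = -1.009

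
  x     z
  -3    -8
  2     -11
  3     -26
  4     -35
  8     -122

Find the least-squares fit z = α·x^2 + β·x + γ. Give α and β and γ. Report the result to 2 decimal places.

α = -1.57, β = -2.51, γ = -1.32

Setting ∂/∂α … = 0 gives: 4530·α + 584·β + 102·γ = -8718;  584·α + 102·β + 14·γ = -1192;  102·α + 14·β + 5·γ = -202.
Inverting the 3×3 Gram matrix, [α, β, γ]ᵀ = [-127233/80959, -202968/80959, -106880/80959]ᵀ.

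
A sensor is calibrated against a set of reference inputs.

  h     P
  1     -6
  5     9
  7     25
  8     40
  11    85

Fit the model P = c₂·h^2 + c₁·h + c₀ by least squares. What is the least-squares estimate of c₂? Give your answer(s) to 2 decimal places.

c₂ = 0.92

XᵀX·[c₂, c₁, c₀]ᵀ = XᵀP reads: 21764·c₂ + 2312·c₁ + 260·c₀ = 14289;  2312·c₂ + 260·c₁ + 32·c₀ = 1469;  260·c₂ + 32·c₁ + 5·c₀ = 153.
Solving the 3×3 system (Gaussian elimination) gives c₂ = 4471/4884, c₁ = -9149/4884, c₀ = -6122/1221.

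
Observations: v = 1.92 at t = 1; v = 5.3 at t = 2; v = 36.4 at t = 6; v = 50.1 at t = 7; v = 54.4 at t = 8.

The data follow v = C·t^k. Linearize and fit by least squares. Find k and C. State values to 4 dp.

Let Y = ln v. Fitting Y = k·ln t + ln C by least squares:
AᵀA = [[11.8015, 6.5103]; [6.5103, 5]], rhs = [23.5231, 13.8250]ᵀ  (here Σln t = 6.5103, Σ(ln t)² = 11.8015, Σln v = 13.8250, Σln t·ln v = 23.5231).
Δ = 11.8015·5 − (6.5103)² = 16.6240; k = (23.5231·5 − 6.5103·13.8250)/16.6240 = 1.66093, ln C = (11.8015·13.8250 − 6.5103·23.5231)/16.6240 = 0.60238, so C = exp(0.60238) = 1.82647.

k = 1.6609, C = 1.8265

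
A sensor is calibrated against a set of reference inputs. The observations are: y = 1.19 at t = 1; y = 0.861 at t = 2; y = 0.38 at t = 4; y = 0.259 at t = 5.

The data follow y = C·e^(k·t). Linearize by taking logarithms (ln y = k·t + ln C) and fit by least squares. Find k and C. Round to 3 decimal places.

k = -0.387, C = 1.798

With ln yᵢ as the transformed response and tᵢ as the regressor:
AᵀA = [[46.0000, 12.0000]; [12.0000, 4]], rhs = [-10.7503, -2.2942]ᵀ  (here Σt = 12.0000, Σ(t)² = 46.0000, Σln y = -2.2942, Σt·ln y = -10.7503).
Solving (det = 40.0000): k = -0.38677, ln C = 0.58675, so C = exp(0.58675) = 1.79814.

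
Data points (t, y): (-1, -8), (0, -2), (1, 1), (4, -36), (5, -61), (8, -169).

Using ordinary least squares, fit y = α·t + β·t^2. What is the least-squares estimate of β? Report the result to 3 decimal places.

Sums needed: Σt·t = 107, Σt·t^2 = 701, Σt^2·t^2 = 4979.
And Σt·y = -1792, Σt^2·y = -12924.
Normal equations: [[107, 701]; [701, 4979]]·[α, β]ᵀ = [-1792, -12924]ᵀ.
Determinant 107·4979 − 701² = 41352.
α = ((-1792)·4979 − 701·(-12924))/41352 = 34339/10338; β = (107·(-12924) − 701·(-1792))/41352 = -31669/10338.

β = -3.063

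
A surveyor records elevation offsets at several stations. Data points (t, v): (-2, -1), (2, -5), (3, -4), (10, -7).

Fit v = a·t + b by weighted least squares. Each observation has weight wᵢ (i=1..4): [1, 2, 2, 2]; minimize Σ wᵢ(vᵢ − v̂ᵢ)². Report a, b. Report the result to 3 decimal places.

The normal equations are: 230·a + 28·b = -182;  28·a + 7·b = -33.
Determinant 230·7 − 28² = 826.
a = ((-182)·7 − 28·(-33))/826 = -25/59; b = (230·(-33) − 28·(-182))/826 = -1247/413.

a = -0.424, b = -3.019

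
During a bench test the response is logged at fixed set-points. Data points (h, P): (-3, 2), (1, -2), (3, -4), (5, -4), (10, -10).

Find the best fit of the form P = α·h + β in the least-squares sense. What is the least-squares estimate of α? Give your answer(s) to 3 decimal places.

Sums needed: Σh·h = 144, Σh = 16, Σ1 = 5.
For AᵀP: Σh·P = -140, ΣP = -18.
Normal equations: [[144, 16]; [16, 5]]·[α, β]ᵀ = [-140, -18]ᵀ.
Determinant 144·5 − 16² = 464.
α = ((-140)·5 − 16·(-18))/464 = -103/116; β = (144·(-18) − 16·(-140))/464 = -22/29.

α = -0.888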